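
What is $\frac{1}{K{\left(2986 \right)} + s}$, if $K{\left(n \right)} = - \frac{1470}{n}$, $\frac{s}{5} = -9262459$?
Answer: $- \frac{1493}{69144257170} \approx -2.1593 \cdot 10^{-8}$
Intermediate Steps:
$s = -46312295$ ($s = 5 \left(-9262459\right) = -46312295$)
$\frac{1}{K{\left(2986 \right)} + s} = \frac{1}{- \frac{1470}{2986} - 46312295} = \frac{1}{\left(-1470\right) \frac{1}{2986} - 46312295} = \frac{1}{- \frac{735}{1493} - 46312295} = \frac{1}{- \frac{69144257170}{1493}} = - \frac{1493}{69144257170}$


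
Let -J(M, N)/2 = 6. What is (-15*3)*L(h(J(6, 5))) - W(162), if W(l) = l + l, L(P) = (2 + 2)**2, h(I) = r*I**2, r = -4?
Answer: -1044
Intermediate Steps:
J(M, N) = -12 (J(M, N) = -2*6 = -12)
h(I) = -4*I**2
L(P) = 16 (L(P) = 4**2 = 16)
W(l) = 2*l
(-15*3)*L(h(J(6, 5))) - W(162) = -15*3*16 - 2*162 = -45*16 - 1*324 = -720 - 324 = -1044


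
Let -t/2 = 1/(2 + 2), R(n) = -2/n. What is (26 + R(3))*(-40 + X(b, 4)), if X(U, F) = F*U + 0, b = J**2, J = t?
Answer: -988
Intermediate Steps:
t = -1/2 (t = -2/(2 + 2) = -2/4 = -2*1/4 = -1/2 ≈ -0.50000)
J = -1/2 ≈ -0.50000
b = 1/4 (b = (-1/2)**2 = 1/4 ≈ 0.25000)
X(U, F) = F*U
(26 + R(3))*(-40 + X(b, 4)) = (26 - 2/3)*(-40 + 4*(1/4)) = (26 - 2*1/3)*(-40 + 1) = (26 - 2/3)*(-39) = (76/3)*(-39) = -988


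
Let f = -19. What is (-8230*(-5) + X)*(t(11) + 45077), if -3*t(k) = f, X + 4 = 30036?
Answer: 9627365500/3 ≈ 3.2091e+9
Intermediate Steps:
X = 30032 (X = -4 + 30036 = 30032)
t(k) = 19/3 (t(k) = -⅓*(-19) = 19/3)
(-8230*(-5) + X)*(t(11) + 45077) = (-8230*(-5) + 30032)*(19/3 + 45077) = (41150 + 30032)*(135250/3) = 71182*(135250/3) = 9627365500/3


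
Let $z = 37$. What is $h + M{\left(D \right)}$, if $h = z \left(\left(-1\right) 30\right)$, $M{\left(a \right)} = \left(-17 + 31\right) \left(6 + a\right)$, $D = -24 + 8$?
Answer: $-1250$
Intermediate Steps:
$D = -16$
$M{\left(a \right)} = 84 + 14 a$ ($M{\left(a \right)} = 14 \left(6 + a\right) = 84 + 14 a$)
$h = -1110$ ($h = 37 \left(\left(-1\right) 30\right) = 37 \left(-30\right) = -1110$)
$h + M{\left(D \right)} = -1110 + \left(84 + 14 \left(-16\right)\right) = -1110 + \left(84 - 224\right) = -1110 - 140 = -1250$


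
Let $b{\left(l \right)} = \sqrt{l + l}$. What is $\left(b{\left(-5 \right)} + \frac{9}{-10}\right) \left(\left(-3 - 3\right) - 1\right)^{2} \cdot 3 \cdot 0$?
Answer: $0$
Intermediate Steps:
$b{\left(l \right)} = \sqrt{2} \sqrt{l}$ ($b{\left(l \right)} = \sqrt{2 l} = \sqrt{2} \sqrt{l}$)
$\left(b{\left(-5 \right)} + \frac{9}{-10}\right) \left(\left(-3 - 3\right) - 1\right)^{2} \cdot 3 \cdot 0 = \left(\sqrt{2} \sqrt{-5} + \frac{9}{-10}\right) \left(\left(-3 - 3\right) - 1\right)^{2} \cdot 3 \cdot 0 = \left(\sqrt{2} i \sqrt{5} + 9 \left(- \frac{1}{10}\right)\right) \left(-6 - 1\right)^{2} \cdot 3 \cdot 0 = \left(i \sqrt{10} - \frac{9}{10}\right) \left(-7\right)^{2} \cdot 3 \cdot 0 = \left(- \frac{9}{10} + i \sqrt{10}\right) 49 \cdot 3 \cdot 0 = \left(- \frac{9}{10} + i \sqrt{10}\right) 147 \cdot 0 = \left(- \frac{9}{10} + i \sqrt{10}\right) 0 = 0$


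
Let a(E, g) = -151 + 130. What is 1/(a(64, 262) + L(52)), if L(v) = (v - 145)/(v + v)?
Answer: -104/2277 ≈ -0.045674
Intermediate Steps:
a(E, g) = -21
L(v) = (-145 + v)/(2*v) (L(v) = (-145 + v)/((2*v)) = (-145 + v)*(1/(2*v)) = (-145 + v)/(2*v))
1/(a(64, 262) + L(52)) = 1/(-21 + (½)*(-145 + 52)/52) = 1/(-21 + (½)*(1/52)*(-93)) = 1/(-21 - 93/104) = 1/(-2277/104) = -104/2277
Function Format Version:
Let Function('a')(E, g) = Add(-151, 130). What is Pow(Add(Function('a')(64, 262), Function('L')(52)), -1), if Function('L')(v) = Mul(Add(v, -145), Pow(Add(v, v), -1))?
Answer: Rational(-104, 2277) ≈ -0.045674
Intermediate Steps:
Function('a')(E, g) = -21
Function('L')(v) = Mul(Rational(1, 2), Pow(v, -1), Add(-145, v)) (Function('L')(v) = Mul(Add(-145, v), Pow(Mul(2, v), -1)) = Mul(Add(-145, v), Mul(Rational(1, 2), Pow(v, -1))) = Mul(Rational(1, 2), Pow(v, -1), Add(-145, v)))
Pow(Add(Function('a')(64, 262), Function('L')(52)), -1) = Pow(Add(-21, Mul(Rational(1, 2), Pow(52, -1), Add(-145, 52))), -1) = Pow(Add(-21, Mul(Rational(1, 2), Rational(1, 52), -93)), -1) = Pow(Add(-21, Rational(-93, 104)), -1) = Pow(Rational(-2277, 104), -1) = Rational(-104, 2277)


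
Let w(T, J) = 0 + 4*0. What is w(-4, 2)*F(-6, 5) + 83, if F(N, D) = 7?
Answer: 83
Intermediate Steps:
w(T, J) = 0 (w(T, J) = 0 + 0 = 0)
w(-4, 2)*F(-6, 5) + 83 = 0*7 + 83 = 0 + 83 = 83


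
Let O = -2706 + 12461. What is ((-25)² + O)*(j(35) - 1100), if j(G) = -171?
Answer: -13192980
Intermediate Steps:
O = 9755
((-25)² + O)*(j(35) - 1100) = ((-25)² + 9755)*(-171 - 1100) = (625 + 9755)*(-1271) = 10380*(-1271) = -13192980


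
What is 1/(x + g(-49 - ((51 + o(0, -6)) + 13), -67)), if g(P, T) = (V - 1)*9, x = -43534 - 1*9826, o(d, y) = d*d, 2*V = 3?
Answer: -2/106711 ≈ -1.8742e-5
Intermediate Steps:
V = 3/2 (V = (½)*3 = 3/2 ≈ 1.5000)
o(d, y) = d²
x = -53360 (x = -43534 - 9826 = -53360)
g(P, T) = 9/2 (g(P, T) = (3/2 - 1)*9 = (½)*9 = 9/2)
1/(x + g(-49 - ((51 + o(0, -6)) + 13), -67)) = 1/(-53360 + 9/2) = 1/(-106711/2) = -2/106711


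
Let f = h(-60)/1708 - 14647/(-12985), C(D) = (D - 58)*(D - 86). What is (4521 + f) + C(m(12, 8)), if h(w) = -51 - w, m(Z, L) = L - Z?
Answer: 32006992903/3168340 ≈ 10102.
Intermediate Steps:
C(D) = (-86 + D)*(-58 + D) (C(D) = (-58 + D)*(-86 + D) = (-86 + D)*(-58 + D))
f = 3590563/3168340 (f = (-51 - 1*(-60))/1708 - 14647/(-12985) = (-51 + 60)*(1/1708) - 14647*(-1/12985) = 9*(1/1708) + 14647/12985 = 9/1708 + 14647/12985 = 3590563/3168340 ≈ 1.1333)
(4521 + f) + C(m(12, 8)) = (4521 + 3590563/3168340) + (4988 + (8 - 1*12)² - 144*(8 - 1*12)) = 14327655703/3168340 + (4988 + (8 - 12)² - 144*(8 - 12)) = 14327655703/3168340 + (4988 + (-4)² - 144*(-4)) = 14327655703/3168340 + (4988 + 16 + 576) = 14327655703/3168340 + 5580 = 32006992903/3168340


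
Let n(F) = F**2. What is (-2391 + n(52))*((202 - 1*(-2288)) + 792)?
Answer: 1027266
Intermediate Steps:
(-2391 + n(52))*((202 - 1*(-2288)) + 792) = (-2391 + 52**2)*((202 - 1*(-2288)) + 792) = (-2391 + 2704)*((202 + 2288) + 792) = 313*(2490 + 792) = 313*3282 = 1027266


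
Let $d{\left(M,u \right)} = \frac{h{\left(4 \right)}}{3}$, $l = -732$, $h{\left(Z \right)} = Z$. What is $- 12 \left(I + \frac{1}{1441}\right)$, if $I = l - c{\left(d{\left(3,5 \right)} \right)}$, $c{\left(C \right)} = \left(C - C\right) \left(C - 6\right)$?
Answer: $\frac{12657732}{1441} \approx 8784.0$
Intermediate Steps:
$d{\left(M,u \right)} = \frac{4}{3}$
$c{\left(C \right)} = 0$ ($c{\left(C \right)} = 0 \left(-6 + C\right) = 0$)
$I = -732$ ($I = -732 - 0 = -732 + 0 = -732$)
$- 12 \left(I + \frac{1}{1441}\right) = - 12 \left(-732 + \frac{1}{1441}\right) = \left(-12\right) \left(- \frac{1054811}{1441}\right) = \frac{12657732}{1441}$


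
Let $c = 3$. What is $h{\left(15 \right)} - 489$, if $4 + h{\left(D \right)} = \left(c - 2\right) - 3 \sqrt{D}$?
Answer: $-492 - 3 \sqrt{15} \approx -503.62$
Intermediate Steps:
$h{\left(D \right)} = -3 - 3 \sqrt{D}$ ($h{\left(D \right)} = -4 - \left(-1 + 3 \sqrt{D}\right) = -3 - 3 \sqrt{D}$)
$h{\left(15 \right)} - 489 = \left(-3 - 3 \sqrt{15}\right) - 489 = -492 - 3 \sqrt{15}$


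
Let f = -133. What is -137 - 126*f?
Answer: 16621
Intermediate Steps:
-137 - 126*f = -137 - 126*(-133) = -137 + 16758 = 16621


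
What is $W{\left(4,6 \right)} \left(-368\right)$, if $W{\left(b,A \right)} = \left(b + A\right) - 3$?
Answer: $-2576$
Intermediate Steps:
$W{\left(b,A \right)} = -3 + A + b$ ($W{\left(b,A \right)} = \left(A + b\right) - 3 = -3 + A + b$)
$W{\left(4,6 \right)} \left(-368\right) = \left(-3 + 6 + 4\right) \left(-368\right) = 7 \left(-368\right) = -2576$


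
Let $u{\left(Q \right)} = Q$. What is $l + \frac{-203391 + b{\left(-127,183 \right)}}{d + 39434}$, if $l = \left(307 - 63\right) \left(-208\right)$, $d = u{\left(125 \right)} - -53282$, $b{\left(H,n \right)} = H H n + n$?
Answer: $- \frac{1569706011}{30947} \approx -50722.0$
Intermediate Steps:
$b{\left(H,n \right)} = n + n H^{2}$ ($b{\left(H,n \right)} = H^{2} n + n = n H^{2} + n = n + n H^{2}$)
$d = 53407$ ($d = 125 - -53282 = 125 + 53282 = 53407$)
$l = -50752$ ($l = 244 \left(-208\right) = -50752$)
$l + \frac{-203391 + b{\left(-127,183 \right)}}{d + 39434} = -50752 + \frac{-203391 + 183 \left(1 + \left(-127\right)^{2}\right)}{53407 + 39434} = -50752 + \frac{-203391 + 183 \left(1 + 16129\right)}{92841} = -50752 + \left(-203391 + 183 \cdot 16130\right) \frac{1}{92841} = -50752 + \left(-203391 + 2951790\right) \frac{1}{92841} = -50752 + 2748399 \cdot \frac{1}{92841} = -50752 + \frac{916133}{30947} = - \frac{1569706011}{30947}$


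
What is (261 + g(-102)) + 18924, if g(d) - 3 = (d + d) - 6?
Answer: 18978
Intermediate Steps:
g(d) = -3 + 2*d (g(d) = 3 + ((d + d) - 6) = 3 + (2*d - 6) = 3 + (-6 + 2*d) = -3 + 2*d)
(261 + g(-102)) + 18924 = (261 + (-3 + 2*(-102))) + 18924 = (261 + (-3 - 204)) + 18924 = (261 - 207) + 18924 = 54 + 18924 = 18978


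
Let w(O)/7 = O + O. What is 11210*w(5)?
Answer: 784700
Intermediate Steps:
w(O) = 14*O (w(O) = 7*(O + O) = 7*(2*O) = 14*O)
11210*w(5) = 11210*(14*5) = 11210*70 = 784700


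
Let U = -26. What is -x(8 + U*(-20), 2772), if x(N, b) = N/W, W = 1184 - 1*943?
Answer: -528/241 ≈ -2.1909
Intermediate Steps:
W = 241 (W = 1184 - 943 = 241)
x(N, b) = N/241
-x(8 + U*(-20), 2772) = -(8 - 26*(-20))/241 = -(8 + 520)/241 = -528/241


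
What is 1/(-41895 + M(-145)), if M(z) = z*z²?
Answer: -1/3090520 ≈ -3.2357e-7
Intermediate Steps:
M(z) = z³
1/(-41895 + M(-145)) = 1/(-41895 + (-145)³) = 1/(-41895 - 3048625) = 1/(-3090520) = -1/3090520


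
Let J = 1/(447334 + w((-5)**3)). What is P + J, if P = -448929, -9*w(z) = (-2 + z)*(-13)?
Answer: -1806649665786/4024355 ≈ -4.4893e+5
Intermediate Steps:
w(z) = -26/9 + 13*z/9 (w(z) = -(-2 + z)*(-13)/9 = -(26 - 13*z)/9 = -26/9 + 13*z/9)
J = 9/4024355 (J = 1/(447334 + (-26/9 + (13/9)*(-5)**3)) = 1/(447334 + (-26/9 + (13/9)*(-125))) = 1/(447334 + (-26/9 - 1625/9)) = 1/(447334 - 1651/9) = 1/(4024355/9) = 9/4024355 ≈ 2.2364e-6)
P + J = -448929 + 9/4024355 = -1806649665786/4024355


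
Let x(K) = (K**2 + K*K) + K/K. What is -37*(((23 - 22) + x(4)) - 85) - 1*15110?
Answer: -13223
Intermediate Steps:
x(K) = 1 + 2*K**2 (x(K) = (K**2 + K**2) + 1 = 2*K**2 + 1 = 1 + 2*K**2)
-37*(((23 - 22) + x(4)) - 85) - 1*15110 = -37*(((23 - 22) + (1 + 2*4**2)) - 85) - 1*15110 = -37*((1 + (1 + 2*16)) - 85) - 15110 = -37*((1 + (1 + 32)) - 85) - 15110 = -37*((1 + 33) - 85) - 15110 = -37*(34 - 85) - 15110 = -37*(-51) - 15110 = 1887 - 15110 = -13223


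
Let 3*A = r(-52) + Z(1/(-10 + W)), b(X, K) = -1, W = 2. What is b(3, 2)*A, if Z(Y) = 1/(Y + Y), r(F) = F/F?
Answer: 1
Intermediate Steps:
r(F) = 1
Z(Y) = 1/(2*Y)
A = -1 (A = (1 + 1/(2*(1/(-10 + 2))))/3 = (1 + 1/(2*(1/(-8))))/3 = (1 + 1/(2*(-1/8)))/3 = (1 + (1/2)*(-8))/3 = (1 - 4)/3 = (1/3)*(-3) = -1)
b(3, 2)*A = -1*(-1) = 1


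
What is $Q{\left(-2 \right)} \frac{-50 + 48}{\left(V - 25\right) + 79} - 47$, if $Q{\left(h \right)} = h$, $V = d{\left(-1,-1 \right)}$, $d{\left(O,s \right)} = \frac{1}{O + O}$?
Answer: $- \frac{5021}{107} \approx -46.925$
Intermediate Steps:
$d{\left(O,s \right)} = \frac{1}{2 O}$
$V = - \frac{1}{2}$ ($V = \frac{1}{2 \left(-1\right)} = \frac{1}{2} \left(-1\right) = - \frac{1}{2} \approx -0.5$)
$Q{\left(-2 \right)} \frac{-50 + 48}{\left(V - 25\right) + 79} - 47 = - 2 \frac{-50 + 48}{\left(- \frac{1}{2} - 25\right) + 79} - 47 = - 2 \left(- \frac{2}{- \frac{51}{2} + 79}\right) - 47 = - 2 \left(- \frac{2}{\frac{107}{2}}\right) - 47 = - 2 \left(\left(-2\right) \frac{2}{107}\right) - 47 = \left(-2\right) \left(- \frac{4}{107}\right) - 47 = \frac{8}{107} - 47 = - \frac{5021}{107}$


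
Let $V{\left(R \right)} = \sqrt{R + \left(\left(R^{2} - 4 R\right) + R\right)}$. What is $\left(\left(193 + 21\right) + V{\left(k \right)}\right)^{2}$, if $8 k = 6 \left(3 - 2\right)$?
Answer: $\frac{\left(856 + i \sqrt{15}\right)^{2}}{16} \approx 45795.0 + 414.41 i$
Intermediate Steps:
$k = \frac{3}{4}$ ($k = \frac{6 \left(3 - 2\right)}{8} = \frac{6 \cdot 1}{8} = \frac{1}{8} \cdot 6 = \frac{3}{4} \approx 0.75$)
$V{\left(R \right)} = \sqrt{R^{2} - 2 R}$ ($V{\left(R \right)} = \sqrt{R + \left(R^{2} - 3 R\right)} = \sqrt{R^{2} - 2 R}$)
$\left(\left(193 + 21\right) + V{\left(k \right)}\right)^{2} = \left(\left(193 + 21\right) + \sqrt{\frac{3 \left(-2 + \frac{3}{4}\right)}{4}}\right)^{2} = \left(214 + \sqrt{\frac{3}{4} \left(- \frac{5}{4}\right)}\right)^{2} = \left(214 + \sqrt{- \frac{15}{16}}\right)^{2} = \left(214 + \frac{i \sqrt{15}}{4}\right)^{2}$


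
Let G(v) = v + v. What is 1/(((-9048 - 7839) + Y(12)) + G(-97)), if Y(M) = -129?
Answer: -1/17210 ≈ -5.8106e-5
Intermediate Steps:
G(v) = 2*v
1/(((-9048 - 7839) + Y(12)) + G(-97)) = 1/(((-9048 - 7839) - 129) + 2*(-97)) = 1/((-16887 - 129) - 194) = 1/(-17016 - 194) = 1/(-17210) = -1/17210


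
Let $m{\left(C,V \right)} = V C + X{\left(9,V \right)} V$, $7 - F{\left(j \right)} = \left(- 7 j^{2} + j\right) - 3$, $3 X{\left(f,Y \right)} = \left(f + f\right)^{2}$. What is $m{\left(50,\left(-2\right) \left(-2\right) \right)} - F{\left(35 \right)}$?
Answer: $-7918$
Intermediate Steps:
$X{\left(f,Y \right)} = \frac{4 f^{2}}{3}$ ($X{\left(f,Y \right)} = \frac{\left(f + f\right)^{2}}{3} = \frac{\left(2 f\right)^{2}}{3} = \frac{4 f^{2}}{3}$)
$F{\left(j \right)} = 10 - j + 7 j^{2}$ ($F{\left(j \right)} = 7 - \left(\left(- 7 j^{2} + j\right) - 3\right) = 7 - \left(\left(j - 7 j^{2}\right) - 3\right) = 7 - \left(-3 + j - 7 j^{2}\right) = 7 + \left(3 - j + 7 j^{2}\right) = 10 - j + 7 j^{2}$)
$m{\left(C,V \right)} = 108 V + C V$ ($m{\left(C,V \right)} = V C + \frac{4 \cdot 9^{2}}{3} V = C V + \frac{4}{3} \cdot 81 V = C V + 108 V = 108 V + C V$)
$m{\left(50,\left(-2\right) \left(-2\right) \right)} - F{\left(35 \right)} = \left(-2\right) \left(-2\right) \left(108 + 50\right) - \left(10 - 35 + 7 \cdot 35^{2}\right) = 4 \cdot 158 - \left(10 - 35 + 7 \cdot 1225\right) = 632 - \left(10 - 35 + 8575\right) = 632 - 8550 = -7918$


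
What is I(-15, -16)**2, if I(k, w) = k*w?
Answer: 57600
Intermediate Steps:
I(-15, -16)**2 = (-15*(-16))**2 = 240**2 = 57600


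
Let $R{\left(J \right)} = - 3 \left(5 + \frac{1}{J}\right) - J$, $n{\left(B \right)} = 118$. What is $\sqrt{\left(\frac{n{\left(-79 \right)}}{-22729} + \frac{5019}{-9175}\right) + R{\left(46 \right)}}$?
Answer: $\frac{i \sqrt{226804726822925858138}}{1918554890} \approx 7.8497 i$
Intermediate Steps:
$R{\left(J \right)} = -15 - J - \frac{3}{J}$ ($R{\left(J \right)} = \left(-15 - \frac{3}{J}\right) - J = -15 - J - \frac{3}{J}$)
$\sqrt{\left(\frac{n{\left(-79 \right)}}{-22729} + \frac{5019}{-9175}\right) + R{\left(46 \right)}} = \sqrt{\left(\frac{118}{-22729} + \frac{5019}{-9175}\right) - \left(61 + \frac{3}{46}\right)} = \sqrt{\left(118 \left(- \frac{1}{22729}\right) + 5019 \left(- \frac{1}{9175}\right)\right) - \frac{2809}{46}} = \sqrt{\left(- \frac{118}{22729} - \frac{5019}{9175}\right) - \frac{2809}{46}} = \sqrt{- \frac{115159501}{208538575} - \frac{2809}{46}} = \sqrt{- \frac{591082194221}{9592774450}} = \frac{i \sqrt{226804726822925858138}}{1918554890}$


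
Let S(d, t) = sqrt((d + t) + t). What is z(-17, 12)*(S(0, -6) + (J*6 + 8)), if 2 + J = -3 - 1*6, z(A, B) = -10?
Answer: 580 - 20*I*sqrt(3) ≈ 580.0 - 34.641*I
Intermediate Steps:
S(d, t) = sqrt(d + 2*t)
J = -11 (J = -2 + (-3 - 1*6) = -2 + (-3 - 6) = -2 - 9 = -11)
z(-17, 12)*(S(0, -6) + (J*6 + 8)) = -10*(sqrt(0 + 2*(-6)) + (-11*6 + 8)) = -10*(sqrt(0 - 12) + (-66 + 8)) = -10*(sqrt(-12) - 58) = -10*(2*I*sqrt(3) - 58) = -10*(-58 + 2*I*sqrt(3)) = 580 - 20*I*sqrt(3)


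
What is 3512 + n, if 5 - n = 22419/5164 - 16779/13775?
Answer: 249956454731/71134100 ≈ 3513.9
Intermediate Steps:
n = 133495531/71134100 (n = 5 - (22419/5164 - 16779/13775) = 5 - 1*222174969/71134100 = 5 - 222174969/71134100 = 133495531/71134100 ≈ 1.8767)
3512 + n = 3512 + 133495531/71134100 = 249956454731/71134100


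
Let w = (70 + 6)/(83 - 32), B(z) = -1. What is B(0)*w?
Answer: -76/51 ≈ -1.4902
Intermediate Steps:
w = 76/51 ≈ 1.4902
B(0)*w = -1*76/51 = -76/51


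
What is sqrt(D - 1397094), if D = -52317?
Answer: I*sqrt(1449411) ≈ 1203.9*I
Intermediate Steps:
sqrt(D - 1397094) = sqrt(-52317 - 1397094) = sqrt(-1449411) = I*sqrt(1449411)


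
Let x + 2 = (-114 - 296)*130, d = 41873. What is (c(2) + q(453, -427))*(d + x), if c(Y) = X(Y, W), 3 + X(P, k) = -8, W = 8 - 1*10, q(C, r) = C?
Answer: -5051618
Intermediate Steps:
W = -2 (W = 8 - 10 = -2)
x = -53302 (x = -2 + (-114 - 296)*130 = -2 - 410*130 = -2 - 53300 = -53302)
X(P, k) = -11 (X(P, k) = -3 - 8 = -11)
c(Y) = -11
(c(2) + q(453, -427))*(d + x) = (-11 + 453)*(41873 - 53302) = 442*(-11429) = -5051618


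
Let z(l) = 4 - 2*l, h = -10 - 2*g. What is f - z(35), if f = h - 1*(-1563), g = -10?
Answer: 1639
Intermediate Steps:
h = 10 (h = -10 - 2*(-10) = -10 + 20 = 10)
f = 1573 (f = 10 - 1*(-1563) = 10 + 1563 = 1573)
f - z(35) = 1573 - (4 - 2*35) = 1573 - (4 - 70) = 1573 - 1*(-66) = 1573 + 66 = 1639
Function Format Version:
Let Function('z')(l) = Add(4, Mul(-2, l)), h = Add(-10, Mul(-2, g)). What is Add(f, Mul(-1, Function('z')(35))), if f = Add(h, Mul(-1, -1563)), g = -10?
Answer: 1639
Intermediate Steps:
h = 10 (h = Add(-10, Mul(-2, -10)) = Add(-10, 20) = 10)
f = 1573 (f = Add(10, Mul(-1, -1563)) = Add(10, 1563) = 1573)
Add(f, Mul(-1, Function('z')(35))) = Add(1573, Mul(-1, Add(4, Mul(-2, 35)))) = Add(1573, Mul(-1, Add(4, -70))) = Add(1573, Mul(-1, -66)) = Add(1573, 66) = 1639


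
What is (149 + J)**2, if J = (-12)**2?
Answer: 85849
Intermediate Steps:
J = 144
(149 + J)**2 = (149 + 144)**2 = 293**2 = 85849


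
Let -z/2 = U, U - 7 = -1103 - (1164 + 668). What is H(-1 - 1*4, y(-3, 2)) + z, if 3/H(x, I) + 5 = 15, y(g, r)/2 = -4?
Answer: 58563/10 ≈ 5856.3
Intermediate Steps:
y(g, r) = -8 (y(g, r) = 2*(-4) = -8)
U = -2928 (U = 7 + (-1103 - (1164 + 668)) = 7 + (-1103 - 1*1832) = 7 + (-1103 - 1832) = 7 - 2935 = -2928)
z = 5856 (z = -2*(-2928) = 5856)
H(x, I) = 3/10 (H(x, I) = 3/(-5 + 15) = 3/10)
H(-1 - 1*4, y(-3, 2)) + z = 3/10 + 5856 = 58563/10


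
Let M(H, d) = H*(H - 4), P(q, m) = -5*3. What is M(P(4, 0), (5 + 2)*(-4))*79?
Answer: 22515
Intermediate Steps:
P(q, m) = -15
M(H, d) = H*(-4 + H)
M(P(4, 0), (5 + 2)*(-4))*79 = -15*(-4 - 15)*79 = -15*(-19)*79 = 285*79 = 22515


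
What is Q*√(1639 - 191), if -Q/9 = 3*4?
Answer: -216*√362 ≈ -4109.7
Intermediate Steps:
Q = -108 (Q = -27*4 = -9*12 = -108)
Q*√(1639 - 191) = -108*√(1639 - 191) = -216*√362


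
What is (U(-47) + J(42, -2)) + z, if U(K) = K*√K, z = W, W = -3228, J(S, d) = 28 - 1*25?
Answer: -3225 - 47*I*√47 ≈ -3225.0 - 322.22*I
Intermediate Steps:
J(S, d) = 3 (J(S, d) = 28 - 25 = 3)
z = -3228
U(K) = K^(3/2)
(U(-47) + J(42, -2)) + z = ((-47)^(3/2) + 3) - 3228 = (-47*I*√47 + 3) - 3228 = (3 - 47*I*√47) - 3228 = -3225 - 47*I*√47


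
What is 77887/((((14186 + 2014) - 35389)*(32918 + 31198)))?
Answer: -77887/1230321924 ≈ -6.3306e-5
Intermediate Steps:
77887/((((14186 + 2014) - 35389)*(32918 + 31198))) = 77887/(((16200 - 35389)*64116)) = 77887/((-19189*64116)) = 77887/(-1230321924) = 77887*(-1/1230321924) = -77887/1230321924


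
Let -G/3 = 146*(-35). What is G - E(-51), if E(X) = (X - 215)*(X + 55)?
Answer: 16394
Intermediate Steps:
G = 15330 (G = -438*(-35) = -3*(-5110) = 15330)
E(X) = (-215 + X)*(55 + X)
G - E(-51) = 15330 - (-11825 + (-51)² - 160*(-51)) = 15330 - (-11825 + 2601 + 8160) = 15330 - 1*(-1064) = 15330 + 1064 = 16394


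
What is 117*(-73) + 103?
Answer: -8438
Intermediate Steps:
117*(-73) + 103 = -8541 + 103 = -8438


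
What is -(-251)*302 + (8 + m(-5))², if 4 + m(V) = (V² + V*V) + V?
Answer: 78203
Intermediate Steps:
m(V) = -4 + V + 2*V² (m(V) = -4 + ((V² + V*V) + V) = -4 + ((V² + V²) + V) = -4 + (2*V² + V) = -4 + (V + 2*V²) = -4 + V + 2*V²)
-(-251)*302 + (8 + m(-5))² = -(-251)*302 + (8 + (-4 - 5 + 2*(-5)²))² = -251*(-302) + (8 + (-4 - 5 + 2*25))² = 75802 + (8 + (-4 - 5 + 50))² = 75802 + (8 + 41)² = 75802 + 49² = 75802 + 2401 = 78203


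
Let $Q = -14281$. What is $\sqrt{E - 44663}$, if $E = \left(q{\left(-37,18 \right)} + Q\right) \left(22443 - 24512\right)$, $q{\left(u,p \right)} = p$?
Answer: $2 \sqrt{7366371} \approx 5428.2$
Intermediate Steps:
$E = 29510147$ ($E = \left(18 - 14281\right) \left(22443 - 24512\right) = \left(-14263\right) \left(-2069\right) = 29510147$)
$\sqrt{E - 44663} = \sqrt{29510147 - 44663} = \sqrt{29465484} = 2 \sqrt{7366371}$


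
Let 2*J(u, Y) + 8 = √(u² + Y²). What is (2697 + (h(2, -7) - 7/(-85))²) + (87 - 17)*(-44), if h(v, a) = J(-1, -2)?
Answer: -10589019/28900 - 333*√5/85 ≈ -375.16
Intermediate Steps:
J(u, Y) = -4 + √(Y² + u²)/2 (J(u, Y) = -4 + √(u² + Y²)/2 = -4 + √(Y² + u²)/2)
h(v, a) = -4 + √5/2 (h(v, a) = -4 + √((-2)² + (-1)²)/2 = -4 + √(4 + 1)/2 = -4 + √5/2)
(2697 + (h(2, -7) - 7/(-85))²) + (87 - 17)*(-44) = (2697 + ((-4 + √5/2) - 7/(-85))²) + (87 - 17)*(-44) = (2697 + ((-4 + √5/2) - 7*(-1/85))²) + 70*(-44) = (2697 + ((-4 + √5/2) + 7/85)²) - 3080 = (2697 + (-333/85 + √5/2)²) - 3080 = -383 + (-333/85 + √5/2)²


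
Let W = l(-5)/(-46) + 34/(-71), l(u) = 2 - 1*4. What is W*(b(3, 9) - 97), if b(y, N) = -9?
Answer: 75366/1633 ≈ 46.152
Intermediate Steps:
l(u) = -2 (l(u) = 2 - 4 = -2)
W = -711/1633 (W = -2/(-46) + 34/(-71) = -2*(-1/46) + 34*(-1/71) = 1/23 - 34/71 = -711/1633 ≈ -0.43539)
W*(b(3, 9) - 97) = -711*(-9 - 97)/1633 = -711/1633*(-106) = 75366/1633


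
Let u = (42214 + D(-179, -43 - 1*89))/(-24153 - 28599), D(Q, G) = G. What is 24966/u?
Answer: -658503216/21041 ≈ -31296.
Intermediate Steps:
u = -21041/26376 (u = (42214 + (-43 - 1*89))/(-24153 - 28599) = (42214 + (-43 - 89))/(-52752) = (42214 - 132)*(-1/52752) = 42082*(-1/52752) = -21041/26376 ≈ -0.79773)
24966/u = 24966/(-21041/26376) = 24966*(-26376/21041) = -658503216/21041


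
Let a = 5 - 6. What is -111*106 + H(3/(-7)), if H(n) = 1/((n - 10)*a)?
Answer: -858911/73 ≈ -11766.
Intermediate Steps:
a = -1
H(n) = -1/(-10 + n) (H(n) = 1/((n - 10)*(-1)) = -1/(-10 + n))
-111*106 + H(3/(-7)) = -111*106 - 1/(-10 + 3/(-7)) = -11766 - 1/(-10 + 3*(-⅐)) = -11766 - 1/(-10 - 3/7) = -11766 - 1/(-73/7) = -11766 - 1*(-7/73) = -11766 + 7/73 = -858911/73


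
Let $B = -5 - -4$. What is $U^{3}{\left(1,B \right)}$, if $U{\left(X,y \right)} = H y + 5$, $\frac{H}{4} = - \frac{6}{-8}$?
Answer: $8$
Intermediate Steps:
$H = 3$ ($H = 4 \left(- \frac{6}{-8}\right) = 4 \left(\left(-6\right) \left(- \frac{1}{8}\right)\right) = 4 \cdot \frac{3}{4} = 3$)
$B = -1$ ($B = -5 + 4 = -1$)
$U{\left(X,y \right)} = 5 + 3 y$ ($U{\left(X,y \right)} = 3 y + 5 = 5 + 3 y$)
$U^{3}{\left(1,B \right)} = \left(5 + 3 \left(-1\right)\right)^{3} = \left(5 - 3\right)^{3} = 2^{3} = 8$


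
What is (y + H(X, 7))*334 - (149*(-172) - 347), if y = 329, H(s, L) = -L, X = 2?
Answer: 133523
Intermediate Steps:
(y + H(X, 7))*334 - (149*(-172) - 347) = (329 - 1*7)*334 - (149*(-172) - 347) = (329 - 7)*334 - (-25628 - 347) = 322*334 - 1*(-25975) = 107548 + 25975 = 133523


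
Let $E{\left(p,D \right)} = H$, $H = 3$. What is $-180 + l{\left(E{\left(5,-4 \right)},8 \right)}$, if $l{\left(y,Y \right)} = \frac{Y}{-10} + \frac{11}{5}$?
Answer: $- \frac{893}{5} \approx -178.6$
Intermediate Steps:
$E{\left(p,D \right)} = 3$
$l{\left(y,Y \right)} = \frac{11}{5} - \frac{Y}{10}$ ($l{\left(y,Y \right)} = Y \left(- \frac{1}{10}\right) + 11 \cdot \frac{1}{5} = - \frac{Y}{10} + \frac{11}{5} = \frac{11}{5} - \frac{Y}{10}$)
$-180 + l{\left(E{\left(5,-4 \right)},8 \right)} = -180 + \left(\frac{11}{5} - \frac{4}{5}\right) = -180 + \frac{7}{5} = - \frac{893}{5}$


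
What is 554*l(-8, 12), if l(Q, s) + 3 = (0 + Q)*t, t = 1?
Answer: -6094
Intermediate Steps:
l(Q, s) = -3 + Q (l(Q, s) = -3 + (0 + Q)*1 = -3 + Q*1 = -3 + Q)
554*l(-8, 12) = 554*(-3 - 8) = 554*(-11) = -6094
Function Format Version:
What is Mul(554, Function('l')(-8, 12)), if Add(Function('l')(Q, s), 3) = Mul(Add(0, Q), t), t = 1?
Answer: -6094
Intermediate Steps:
Function('l')(Q, s) = Add(-3, Q) (Function('l')(Q, s) = Add(-3, Mul(Add(0, Q), 1)) = Add(-3, Mul(Q, 1)) = Add(-3, Q))
Mul(554, Function('l')(-8, 12)) = Mul(554, Add(-3, -8)) = Mul(554, -11) = -6094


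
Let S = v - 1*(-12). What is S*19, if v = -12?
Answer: 0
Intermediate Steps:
S = 0 (S = -12 - 1*(-12) = -12 + 12 = 0)
S*19 = 0*19 = 0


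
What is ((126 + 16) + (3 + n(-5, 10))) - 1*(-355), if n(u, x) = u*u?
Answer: 525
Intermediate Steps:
n(u, x) = u²
((126 + 16) + (3 + n(-5, 10))) - 1*(-355) = ((126 + 16) + (3 + (-5)²)) - 1*(-355) = (142 + (3 + 25)) + 355 = (142 + 28) + 355 = 170 + 355 = 525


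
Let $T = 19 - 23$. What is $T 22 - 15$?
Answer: $-103$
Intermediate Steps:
$T = -4$
$T 22 - 15 = \left(-4\right) 22 - 15 = -88 - 15 = -103$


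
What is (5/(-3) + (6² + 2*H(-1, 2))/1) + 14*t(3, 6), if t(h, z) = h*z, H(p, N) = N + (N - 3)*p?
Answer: 877/3 ≈ 292.33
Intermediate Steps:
H(p, N) = N + p*(-3 + N) (H(p, N) = N + (-3 + N)*p = N + p*(-3 + N))
(5/(-3) + (6² + 2*H(-1, 2))/1) + 14*t(3, 6) = (5/(-3) + (6² + 2*(2 - 3*(-1) + 2*(-1)))/1) + 14*(3*6) = (5*(-⅓) + (36 + 2*(2 + 3 - 2))*1) + 14*18 = (-5/3 + (36 + 2*3)*1) + 252 = (-5/3 + (36 + 6)*1) + 252 = (-5/3 + 42*1) + 252 = (-5/3 + 42) + 252 = 121/3 + 252 = 877/3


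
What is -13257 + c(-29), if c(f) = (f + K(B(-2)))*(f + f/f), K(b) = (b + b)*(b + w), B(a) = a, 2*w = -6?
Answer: -13005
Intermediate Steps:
w = -3 (w = (½)*(-6) = -3)
K(b) = 2*b*(-3 + b) (K(b) = (b + b)*(b - 3) = (2*b)*(-3 + b) = 2*b*(-3 + b))
c(f) = (1 + f)*(20 + f) (c(f) = (f + 2*(-2)*(-3 - 2))*(f + f/f) = (f + 2*(-2)*(-5))*(f + 1) = (f + 20)*(1 + f) = (20 + f)*(1 + f) = (1 + f)*(20 + f))
-13257 + c(-29) = -13257 + (20 + (-29)² + 21*(-29)) = -13257 + (20 + 841 - 609) = -13257 + 252 = -13005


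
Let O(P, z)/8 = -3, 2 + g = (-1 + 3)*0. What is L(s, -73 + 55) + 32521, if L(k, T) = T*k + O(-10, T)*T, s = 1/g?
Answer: 32962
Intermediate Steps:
g = -2 (g = -2 + (-1 + 3)*0 = -2 + 2*0 = -2 + 0 = -2)
s = -½ (s = 1/(-2) = -½ ≈ -0.50000)
O(P, z) = -24 (O(P, z) = 8*(-3) = -24)
L(k, T) = -24*T + T*k (L(k, T) = T*k - 24*T = -24*T + T*k)
L(s, -73 + 55) + 32521 = (-73 + 55)*(-24 - ½) + 32521 = -18*(-49/2) + 32521 = 441 + 32521 = 32962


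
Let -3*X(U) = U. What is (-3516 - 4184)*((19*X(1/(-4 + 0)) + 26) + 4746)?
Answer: -110269775/3 ≈ -3.6757e+7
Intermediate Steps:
X(U) = -U/3
(-3516 - 4184)*((19*X(1/(-4 + 0)) + 26) + 4746) = (-3516 - 4184)*((19*(-1/(3*(-4 + 0))) + 26) + 4746) = -7700*((19*(-1/3/(-4)) + 26) + 4746) = -7700*((19*(-1/3*(-1/4)) + 26) + 4746) = -7700*((19*(1/12) + 26) + 4746) = -7700*((19/12 + 26) + 4746) = -7700*(331/12 + 4746) = -7700*57283/12 = -110269775/3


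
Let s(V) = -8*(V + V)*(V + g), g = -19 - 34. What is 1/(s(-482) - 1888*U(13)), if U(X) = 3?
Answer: -1/4131584 ≈ -2.4204e-7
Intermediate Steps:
g = -53
s(V) = -16*V*(-53 + V) (s(V) = -8*(V + V)*(V - 53) = -8*2*V*(-53 + V) = -16*V*(-53 + V))
1/(s(-482) - 1888*U(13)) = 1/(16*(-482)*(53 - 1*(-482)) - 1888*3) = 1/(16*(-482)*(53 + 482) - 5664) = 1/(16*(-482)*535 - 5664) = 1/(-4125920 - 5664) = 1/(-4131584) = -1/4131584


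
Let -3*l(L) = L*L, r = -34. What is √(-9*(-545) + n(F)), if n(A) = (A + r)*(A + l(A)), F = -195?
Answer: 51*√1135 ≈ 1718.2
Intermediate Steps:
l(L) = -L²/3 (l(L) = -L*L/3 = -L²/3)
n(A) = (-34 + A)*(A - A²/3) (n(A) = (A - 34)*(A - A²/3) = (-34 + A)*(A - A²/3))
√(-9*(-545) + n(F)) = √(-9*(-545) + (⅓)*(-195)*(-102 - 1*(-195)² + 37*(-195))) = √(4905 + (⅓)*(-195)*(-102 - 1*38025 - 7215)) = √(4905 + (⅓)*(-195)*(-102 - 38025 - 7215)) = √(4905 + (⅓)*(-195)*(-45342)) = √(4905 + 2947230) = √2952135 = 51*√1135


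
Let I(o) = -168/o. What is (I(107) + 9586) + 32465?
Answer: 4499289/107 ≈ 42049.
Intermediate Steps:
(I(107) + 9586) + 32465 = (-168/107 + 9586) + 32465 = 1025534/107 + 32465 = 4499289/107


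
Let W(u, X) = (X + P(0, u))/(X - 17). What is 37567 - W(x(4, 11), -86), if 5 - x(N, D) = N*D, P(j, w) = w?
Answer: 3869276/103 ≈ 37566.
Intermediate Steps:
x(N, D) = 5 - D*N (x(N, D) = 5 - N*D = 5 - D*N)
W(u, X) = (X + u)/(-17 + X) (W(u, X) = (X + u)/(X - 17) = (X + u)/(-17 + X))
37567 - W(x(4, 11), -86) = 37567 - (-86 + (5 - 1*11*4))/(-17 - 86) = 37567 - (-86 + (5 - 44))/(-103) = 37567 - (-1)*(-86 - 39)/103 = 37567 - (-1)*(-125)/103 = 37567 - 1*125/103 = 37567 - 125/103 = 3869276/103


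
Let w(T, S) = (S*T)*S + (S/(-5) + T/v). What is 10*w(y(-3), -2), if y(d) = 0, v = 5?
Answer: 4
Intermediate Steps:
w(T, S) = -S/5 + T/5 + T*S**2 (w(T, S) = (S*T)*S + (S/(-5) + T/5) = T*S**2 + (S*(-1/5) + T*(1/5)) = T*S**2 + (-S/5 + T/5) = -S/5 + T/5 + T*S**2)
10*w(y(-3), -2) = 10*(-1/5*(-2) + (1/5)*0 + 0*(-2)**2) = 10*(2/5 + 0 + 0*4) = 10*(2/5 + 0 + 0) = 10*(2/5) = 4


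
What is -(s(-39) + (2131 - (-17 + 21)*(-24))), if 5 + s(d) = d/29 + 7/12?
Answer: -772991/348 ≈ -2221.2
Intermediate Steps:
s(d) = -53/12 + d/29 (s(d) = -5 + (d/29 + 7/12) = -5 + (7/12 + d/29) = -53/12 + d/29)
-(s(-39) + (2131 - (-17 + 21)*(-24))) = -((-53/12 + (1/29)*(-39)) + (2131 - (-17 + 21)*(-24))) = -((-53/12 - 39/29) + (2131 - 4*(-24))) = -(-2005/348 + (2131 - 1*(-96))) = -(-2005/348 + (2131 + 96)) = -(-2005/348 + 2227) = -1*772991/348 = -772991/348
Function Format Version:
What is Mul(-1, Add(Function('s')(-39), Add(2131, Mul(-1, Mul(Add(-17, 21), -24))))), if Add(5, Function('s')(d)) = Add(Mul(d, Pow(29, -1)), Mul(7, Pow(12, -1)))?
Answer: Rational(-772991, 348) ≈ -2221.2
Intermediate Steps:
Function('s')(d) = Add(Rational(-53, 12), Mul(Rational(1, 29), d)) (Function('s')(d) = Add(-5, Add(Mul(d, Pow(29, -1)), Mul(7, Pow(12, -1)))) = Add(-5, Add(Mul(d, Rational(1, 29)), Mul(7, Rational(1, 12)))) = Add(-5, Add(Mul(Rational(1, 29), d), Rational(7, 12))) = Add(-5, Add(Rational(7, 12), Mul(Rational(1, 29), d))) = Add(Rational(-53, 12), Mul(Rational(1, 29), d)))
Mul(-1, Add(Function('s')(-39), Add(2131, Mul(-1, Mul(Add(-17, 21), -24))))) = Mul(-1, Add(Add(Rational(-53, 12), Mul(Rational(1, 29), -39)), Add(2131, Mul(-1, Mul(Add(-17, 21), -24))))) = Mul(-1, Add(Add(Rational(-53, 12), Rational(-39, 29)), Add(2131, Mul(-1, Mul(4, -24))))) = Mul(-1, Add(Rational(-2005, 348), Add(2131, Mul(-1, -96)))) = Mul(-1, Add(Rational(-2005, 348), Add(2131, 96))) = Mul(-1, Add(Rational(-2005, 348), 2227)) = Mul(-1, Rational(772991, 348)) = Rational(-772991, 348)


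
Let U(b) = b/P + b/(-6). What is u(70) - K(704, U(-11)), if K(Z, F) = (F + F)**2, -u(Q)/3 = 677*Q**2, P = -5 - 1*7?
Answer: -39807721/4 ≈ -9.9519e+6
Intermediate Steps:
P = -12 (P = -5 - 7 = -12)
u(Q) = -2031*Q**2
U(b) = -b/4 (U(b) = b/(-12) + b/(-6) = b*(-1/12) + b*(-1/6) = -b/12 - b/6 = -b/4)
K(Z, F) = 4*F**2 (K(Z, F) = (2*F)**2 = 4*F**2)
u(70) - K(704, U(-11)) = -2031*70**2 - 4*(-1/4*(-11))**2 = -2031*4900 - 4*(11/4)**2 = -9951900 - 4*121/16 = -9951900 - 1*121/4 = -9951900 - 121/4 = -39807721/4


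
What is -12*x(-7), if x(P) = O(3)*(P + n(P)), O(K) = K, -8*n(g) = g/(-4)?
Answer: 2079/8 ≈ 259.88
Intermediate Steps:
n(g) = g/32 (n(g) = -g/(8*(-4)) = -g*(-1)/(8*4) = -(-1)*g/32 = g/32)
x(P) = 99*P/32 (x(P) = 3*(P + P/32) = 3*(33*P/32) = 99*P/32)
-12*x(-7) = -297*(-7)/8 = -12*(-693/32) = 2079/8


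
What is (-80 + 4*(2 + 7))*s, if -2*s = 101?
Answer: 2222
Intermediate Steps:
s = -101/2 (s = -½*101 = -101/2 ≈ -50.500)
(-80 + 4*(2 + 7))*s = (-80 + 4*(2 + 7))*(-101/2) = (-80 + 4*9)*(-101/2) = (-80 + 36)*(-101/2) = -44*(-101/2) = 2222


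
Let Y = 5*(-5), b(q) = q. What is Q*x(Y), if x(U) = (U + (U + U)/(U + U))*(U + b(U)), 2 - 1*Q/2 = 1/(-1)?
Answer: 7200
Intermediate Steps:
Y = -25
Q = 6 (Q = 4 - 2/(-1) = 4 - 2*(-1) = 4 + 2 = 6)
x(U) = 2*U*(1 + U) (x(U) = (U + (U + U)/(U + U))*(U + U) = (U + (2*U)/((2*U)))*(2*U) = (U + (2*U)*(1/(2*U)))*(2*U) = (U + 1)*(2*U) = (1 + U)*(2*U) = 2*U*(1 + U))
Q*x(Y) = 6*(2*(-25)*(1 - 25)) = 6*(2*(-25)*(-24)) = 6*1200 = 7200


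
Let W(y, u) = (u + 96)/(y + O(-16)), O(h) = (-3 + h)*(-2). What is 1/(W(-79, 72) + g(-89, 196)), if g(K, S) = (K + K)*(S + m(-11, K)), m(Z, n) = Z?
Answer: -41/1350298 ≈ -3.0364e-5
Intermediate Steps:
O(h) = 6 - 2*h
g(K, S) = 2*K*(-11 + S) (g(K, S) = (K + K)*(S - 11) = (2*K)*(-11 + S) = 2*K*(-11 + S))
W(y, u) = (96 + u)/(38 + y) (W(y, u) = (u + 96)/(y + (6 - 2*(-16))) = (96 + u)/(y + (6 + 32)) = (96 + u)/(y + 38) = (96 + u)/(38 + y))
1/(W(-79, 72) + g(-89, 196)) = 1/((96 + 72)/(38 - 79) + 2*(-89)*(-11 + 196)) = 1/(168/(-41) + 2*(-89)*185) = 1/(-1/41*168 - 32930) = 1/(-168/41 - 32930) = 1/(-1350298/41) = -41/1350298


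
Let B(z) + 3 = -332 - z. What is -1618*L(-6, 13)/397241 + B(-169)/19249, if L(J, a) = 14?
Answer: -501970354/7646492009 ≈ -0.065647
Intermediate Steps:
B(z) = -335 - z (B(z) = -3 + (-332 - z) = -335 - z)
-1618*L(-6, 13)/397241 + B(-169)/19249 = -1618*14/397241 + (-335 - 1*(-169))/19249 = -22652*1/397241 + (-335 + 169)*(1/19249) = -22652/397241 - 166*1/19249 = -22652/397241 - 166/19249 = -501970354/7646492009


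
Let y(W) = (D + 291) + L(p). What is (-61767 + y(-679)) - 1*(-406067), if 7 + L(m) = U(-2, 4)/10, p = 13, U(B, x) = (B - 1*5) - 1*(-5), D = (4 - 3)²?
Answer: 1722924/5 ≈ 3.4459e+5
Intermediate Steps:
D = 1 (D = 1² = 1)
U(B, x) = B (U(B, x) = (B - 5) + 5 = (-5 + B) + 5 = B)
L(m) = -36/5 (L(m) = -7 - 2/10 = -7 - 2*⅒ = -7 - ⅕ = -36/5)
y(W) = 1424/5 (y(W) = (1 + 291) - 36/5 = 292 - 36/5 = 1424/5)
(-61767 + y(-679)) - 1*(-406067) = (-61767 + 1424/5) - 1*(-406067) = -307411/5 + 406067 = 1722924/5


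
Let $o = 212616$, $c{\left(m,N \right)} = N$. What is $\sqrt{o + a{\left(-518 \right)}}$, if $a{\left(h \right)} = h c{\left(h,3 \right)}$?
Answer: $\sqrt{211062} \approx 459.42$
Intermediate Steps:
$a{\left(h \right)} = 3 h$ ($a{\left(h \right)} = h 3 = 3 h$)
$\sqrt{o + a{\left(-518 \right)}} = \sqrt{212616 + 3 \left(-518\right)} = \sqrt{212616 - 1554} = \sqrt{211062}$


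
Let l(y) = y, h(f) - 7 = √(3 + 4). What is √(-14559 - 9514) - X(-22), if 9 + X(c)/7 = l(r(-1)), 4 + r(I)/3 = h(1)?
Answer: -21*√7 + I*√24073 ≈ -55.561 + 155.15*I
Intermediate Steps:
h(f) = 7 + √7 (h(f) = 7 + √(3 + 4) = 7 + √7)
r(I) = 9 + 3*√7 (r(I) = -12 + 3*(7 + √7) = -12 + (21 + 3*√7) = 9 + 3*√7)
X(c) = 21*√7 (X(c) = -63 + 7*(9 + 3*√7) = -63 + (63 + 21*√7) = 21*√7)
√(-14559 - 9514) - X(-22) = √(-14559 - 9514) - 21*√7 = √(-24073) - 21*√7 = I*√24073 - 21*√7 = -21*√7 + I*√24073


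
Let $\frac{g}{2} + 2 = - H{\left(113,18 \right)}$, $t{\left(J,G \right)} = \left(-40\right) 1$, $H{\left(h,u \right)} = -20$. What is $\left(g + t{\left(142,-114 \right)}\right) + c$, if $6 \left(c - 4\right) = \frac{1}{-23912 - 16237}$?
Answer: $- \frac{1}{240894} \approx -4.1512 \cdot 10^{-6}$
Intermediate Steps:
$t{\left(J,G \right)} = -40$
$g = 36$ ($g = -4 + 2 \left(\left(-1\right) \left(-20\right)\right) = -4 + 2 \cdot 20 = -4 + 40 = 36$)
$c = \frac{963575}{240894}$ ($c = 4 + \frac{1}{6 \left(-23912 - 16237\right)} = 4 + \frac{1}{6 \left(-40149\right)} = 4 + \frac{1}{6} \left(- \frac{1}{40149}\right) = 4 - \frac{1}{240894} = \frac{963575}{240894} \approx 4.0$)
$\left(g + t{\left(142,-114 \right)}\right) + c = \left(36 - 40\right) + \frac{963575}{240894} = -4 + \frac{963575}{240894} = - \frac{1}{240894}$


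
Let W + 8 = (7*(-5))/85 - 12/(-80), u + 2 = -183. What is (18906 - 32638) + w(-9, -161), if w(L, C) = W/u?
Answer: -863739991/62900 ≈ -13732.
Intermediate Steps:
u = -185 (u = -2 - 183 = -185)
W = -2809/340 (W = -8 + ((7*(-5))/85 - 12/(-80)) = -8 + (-35*1/85 - 12*(-1/80)) = -8 + (-7/17 + 3/20) = -8 - 89/340 = -2809/340 ≈ -8.2618)
w(L, C) = 2809/62900 (w(L, C) = -2809/340/(-185) = -2809/340*(-1/185) = 2809/62900)
(18906 - 32638) + w(-9, -161) = (18906 - 32638) + 2809/62900 = -13732 + 2809/62900 = -863739991/62900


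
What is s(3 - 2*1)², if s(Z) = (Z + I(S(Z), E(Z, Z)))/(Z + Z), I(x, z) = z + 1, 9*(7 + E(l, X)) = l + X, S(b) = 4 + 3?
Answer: 1849/324 ≈ 5.7068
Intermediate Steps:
S(b) = 7
E(l, X) = -7 + X/9 + l/9 (E(l, X) = -7 + (l + X)/9 = -7 + (X + l)/9 = -7 + (X/9 + l/9) = -7 + X/9 + l/9)
I(x, z) = 1 + z
s(Z) = (-6 + 11*Z/9)/(2*Z) (s(Z) = (Z + (1 + (-7 + Z/9 + Z/9)))/(Z + Z) = (Z + (1 + (-7 + 2*Z/9)))/((2*Z)) = (Z + (-6 + 2*Z/9))*(1/(2*Z)) = (-6 + 11*Z/9)*(1/(2*Z)) = (-6 + 11*Z/9)/(2*Z))
s(3 - 2*1)² = (11/18 - 3/(3 - 2*1))² = (11/18 - 3/(3 - 2))² = (11/18 - 3/1)² = (11/18 - 3*1)² = (11/18 - 3)² = (-43/18)² = 1849/324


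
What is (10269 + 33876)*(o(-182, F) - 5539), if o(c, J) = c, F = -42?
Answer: -252553545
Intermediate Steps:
(10269 + 33876)*(o(-182, F) - 5539) = (10269 + 33876)*(-182 - 5539) = 44145*(-5721) = -252553545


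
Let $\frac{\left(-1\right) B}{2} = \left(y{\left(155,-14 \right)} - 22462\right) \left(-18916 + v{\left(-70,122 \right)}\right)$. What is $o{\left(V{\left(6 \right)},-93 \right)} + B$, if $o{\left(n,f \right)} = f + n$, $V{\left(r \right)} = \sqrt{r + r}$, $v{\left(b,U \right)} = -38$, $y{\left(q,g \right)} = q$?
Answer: $-845613849 + 2 \sqrt{3} \approx -8.4561 \cdot 10^{8}$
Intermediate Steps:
$V{\left(r \right)} = \sqrt{2} \sqrt{r}$ ($V{\left(r \right)} = \sqrt{2 r} = \sqrt{2} \sqrt{r}$)
$B = -845613756$ ($B = - 2 \left(155 - 22462\right) \left(-18916 - 38\right) = - 2 \left(\left(-22307\right) \left(-18954\right)\right) = \left(-2\right) 422806878 = -845613756$)
$o{\left(V{\left(6 \right)},-93 \right)} + B = \left(-93 + \sqrt{2} \sqrt{6}\right) - 845613756 = \left(-93 + 2 \sqrt{3}\right) - 845613756 = -845613849 + 2 \sqrt{3}$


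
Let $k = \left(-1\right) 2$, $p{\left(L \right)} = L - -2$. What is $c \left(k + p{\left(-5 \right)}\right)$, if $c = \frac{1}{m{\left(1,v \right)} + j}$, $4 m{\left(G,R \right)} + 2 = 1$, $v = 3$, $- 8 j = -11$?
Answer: $- \frac{40}{9} \approx -4.4444$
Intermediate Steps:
$j = \frac{11}{8}$ ($j = \left(- \frac{1}{8}\right) \left(-11\right) = \frac{11}{8} \approx 1.375$)
$p{\left(L \right)} = 2 + L$ ($p{\left(L \right)} = L + 2 = 2 + L$)
$k = -2$
$m{\left(G,R \right)} = - \frac{1}{4}$ ($m{\left(G,R \right)} = - \frac{1}{2} + \frac{1}{4} \cdot 1 = - \frac{1}{2} + \frac{1}{4} = - \frac{1}{4}$)
$c = \frac{8}{9}$ ($c = \frac{1}{- \frac{1}{4} + \frac{11}{8}} = \frac{1}{\frac{9}{8}} = \frac{8}{9} \approx 0.88889$)
$c \left(k + p{\left(-5 \right)}\right) = \frac{8 \left(-2 + \left(2 - 5\right)\right)}{9} = \frac{8 \left(-2 - 3\right)}{9} = \frac{8}{9} \left(-5\right) = - \frac{40}{9}$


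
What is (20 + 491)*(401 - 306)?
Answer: 48545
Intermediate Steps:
(20 + 491)*(401 - 306) = 511*95 = 48545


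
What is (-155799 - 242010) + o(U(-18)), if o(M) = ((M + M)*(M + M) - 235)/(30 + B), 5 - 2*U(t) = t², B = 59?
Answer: -35303475/89 ≈ -3.9667e+5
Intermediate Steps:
U(t) = 5/2 - t²/2
o(M) = -235/89 + 4*M²/89 (o(M) = ((M + M)*(M + M) - 235)/(30 + 59) = ((2*M)*(2*M) - 235)/89 = (4*M² - 235)*(1/89) = (-235 + 4*M²)*(1/89) = -235/89 + 4*M²/89)
(-155799 - 242010) + o(U(-18)) = (-155799 - 242010) + (-235/89 + 4*(5/2 - ½*(-18)²)²/89) = -397809 + (-235/89 + 4*(5/2 - ½*324)²/89) = -397809 + (-235/89 + 4*(5/2 - 162)²/89) = -397809 + (-235/89 + 4*(-319/2)²/89) = -397809 + (-235/89 + (4/89)*(101761/4)) = -397809 + (-235/89 + 101761/89) = -397809 + 101526/89 = -35303475/89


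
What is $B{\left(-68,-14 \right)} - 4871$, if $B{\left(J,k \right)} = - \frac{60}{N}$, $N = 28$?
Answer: $- \frac{34112}{7} \approx -4873.1$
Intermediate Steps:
$B{\left(J,k \right)} = - \frac{15}{7}$ ($B{\left(J,k \right)} = - \frac{60}{28} = \left(-60\right) \frac{1}{28} = - \frac{15}{7}$)
$B{\left(-68,-14 \right)} - 4871 = - \frac{15}{7} - 4871 = - \frac{34112}{7}$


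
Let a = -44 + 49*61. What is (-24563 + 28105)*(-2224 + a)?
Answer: 2553782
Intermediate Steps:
a = 2945 (a = -44 + 2989 = 2945)
(-24563 + 28105)*(-2224 + a) = (-24563 + 28105)*(-2224 + 2945) = 3542*721 = 2553782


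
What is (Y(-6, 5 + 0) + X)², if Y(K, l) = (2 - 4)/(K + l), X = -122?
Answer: 14400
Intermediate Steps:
Y(K, l) = -2/(K + l)
(Y(-6, 5 + 0) + X)² = (-2/(-6 + (5 + 0)) - 122)² = (-2/(-6 + 5) - 122)² = (-2/(-1) - 122)² = (-2*(-1) - 122)² = (2 - 122)² = (-120)² = 14400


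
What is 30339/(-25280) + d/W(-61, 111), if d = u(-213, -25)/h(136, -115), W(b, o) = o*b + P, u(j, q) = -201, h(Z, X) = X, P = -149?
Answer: -603721437/502945600 ≈ -1.2004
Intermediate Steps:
W(b, o) = -149 + b*o (W(b, o) = o*b - 149 = b*o - 149 = -149 + b*o)
d = 201/115 (d = -201/(-115) = -201*(-1/115) = 201/115 ≈ 1.7478)
30339/(-25280) + d/W(-61, 111) = 30339/(-25280) + 201/(115*(-149 - 61*111)) = 30339*(-1/25280) + 201/(115*(-149 - 6771)) = -30339/25280 + (201/115)/(-6920) = -30339/25280 + (201/115)*(-1/6920) = -30339/25280 - 201/795800 = -603721437/502945600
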